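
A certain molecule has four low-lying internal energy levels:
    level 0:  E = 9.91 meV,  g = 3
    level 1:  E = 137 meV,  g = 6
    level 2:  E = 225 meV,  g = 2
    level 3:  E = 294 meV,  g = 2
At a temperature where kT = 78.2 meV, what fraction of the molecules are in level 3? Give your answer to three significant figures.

Eᵢ/kT = 0.12673, 1.7519, 2.8772, 3.7596.
Z = Σ gᵢe^(−Eᵢ/kT) = 3·e^(−0.12673) + 6·e^(−1.7519) + 2·e^(−2.8772) + 2·e^(−3.7596) = 2.6429 + 1.0407 + 0.11258 + 0.046586 = 3.8428.
P₃ = g₃ e^(−E₃/kT) / Z = 0.046586/3.8428 = 0.0121.

0.0121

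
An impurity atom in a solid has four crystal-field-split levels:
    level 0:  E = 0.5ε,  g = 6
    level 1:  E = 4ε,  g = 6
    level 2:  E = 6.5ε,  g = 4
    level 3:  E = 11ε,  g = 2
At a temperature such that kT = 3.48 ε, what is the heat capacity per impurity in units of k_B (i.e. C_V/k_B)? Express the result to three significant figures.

0.409

Eᵢ/kT = 0.14368, 1.1494, 1.8678, 3.1609.
Z = Σ gᵢe^(−Eᵢ/kT) = 6·e^(−0.14368) + 6·e^(−1.1494) + 4·e^(−1.8678) + 2·e^(−3.1609) = 5.1970 + 1.9010 + 0.61785 + 0.084775 = 7.8006.
⟨E⟩ = 1.9423 ε, ⟨E²⟩ = 8.7272 ε².
C_V/k_B = (⟨E²⟩ − ⟨E⟩²)/(kT)² = (8.7272 − 3.7725)/12.110 = 0.409.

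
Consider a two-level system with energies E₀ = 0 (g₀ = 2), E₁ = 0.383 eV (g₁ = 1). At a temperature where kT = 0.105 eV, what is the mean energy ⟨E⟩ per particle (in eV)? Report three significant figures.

0.00493 eV

Eᵢ/kT = 0, 3.6476.
Z = Σ gᵢe^(−Eᵢ/kT) = 2·e^(−0) + 1·e^(−3.6476) = 2.0000 + 0.026054 = 2.0261.
⟨E⟩ = Σ Eᵢ gᵢe^(−Eᵢ/kT) / Z = (0·2.0000 + 0.383·0.026054) / 2.0261 = 0.00493 eV.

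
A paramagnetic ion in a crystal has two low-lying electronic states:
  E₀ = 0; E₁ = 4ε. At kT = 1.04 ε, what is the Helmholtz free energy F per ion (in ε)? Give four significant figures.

Eᵢ/kT = 0, 3.84615.
Z = Σ e^(−Eᵢ/kT) = e^(−0) + e^(−3.84615) = 1.00000 + 0.0213618 = 1.02136.
F = −kT ln Z = −1.04 × ln(1.02136) = −1.04 × 0.0211351 = -0.02198 ε.

-0.02198 ε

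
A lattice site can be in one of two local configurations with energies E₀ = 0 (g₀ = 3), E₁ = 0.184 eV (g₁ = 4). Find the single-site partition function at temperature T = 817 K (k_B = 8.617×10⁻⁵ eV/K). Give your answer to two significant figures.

Z = 3.3

k_BT = 8.617×10⁻⁵ × 817 K = 0.07040 eV.
Eᵢ/kT = 0, 2.614.
Z = Σ gᵢe^(−Eᵢ/kT) = 3·e^(−0) + 4·e^(−2.614) = 3.000 + 0.2930 = 3.293.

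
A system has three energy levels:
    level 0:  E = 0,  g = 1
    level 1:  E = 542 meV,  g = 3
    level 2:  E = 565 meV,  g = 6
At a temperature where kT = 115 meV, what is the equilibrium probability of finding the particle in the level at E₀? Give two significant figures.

0.93

Eᵢ/kT = 0, 4.713, 4.913.
Z = Σ gᵢe^(−Eᵢ/kT) = 1·e^(−0) + 3·e^(−4.713) + 6·e^(−4.913) = 1.000 + 0.02693 + 0.04410 = 1.071.
P₀ = g₀ e^(−E₀/kT) / Z = 1.000/1.071 = 0.93.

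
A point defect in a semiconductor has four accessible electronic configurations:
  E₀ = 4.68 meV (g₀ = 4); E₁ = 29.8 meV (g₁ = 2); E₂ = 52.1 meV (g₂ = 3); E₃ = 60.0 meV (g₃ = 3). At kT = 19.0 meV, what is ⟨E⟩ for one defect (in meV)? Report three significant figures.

Eᵢ/kT = 0.24632, 1.5684, 2.7421, 3.1579.
Z = Σ gᵢe^(−Eᵢ/kT) = 4·e^(−0.24632) + 2·e^(−1.5684) + 3·e^(−2.7421) + 3·e^(−3.1579) = 3.1267 + 0.41676 + 0.19330 + 0.12754 = 3.8643.
⟨E⟩ = Σ Eᵢ gᵢe^(−Eᵢ/kT) / Z = (4.68·3.1267 + 29.8·0.41676 + 52.1·0.19330 + 60.0·0.12754) / 3.8643 = 11.6 meV.

11.6 meV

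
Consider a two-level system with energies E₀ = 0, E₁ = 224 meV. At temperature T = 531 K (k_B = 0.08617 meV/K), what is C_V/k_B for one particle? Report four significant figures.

0.1766

k_BT = 0.08617 × 531 K = 45.7563 meV.
Eᵢ/kT = 0, 4.89550.
Z = Σ e^(−Eᵢ/kT) = e^(−0) + e^(−4.89550) = 1.00000 + 0.00748017 = 1.00748.
⟨E⟩ = 1.66312 meV, ⟨E²⟩ = 372.538 meV².
C_V/k_B = (⟨E²⟩ − ⟨E⟩²)/(kT)² = (372.538 − 2.76597)/2093.64 = 0.1766.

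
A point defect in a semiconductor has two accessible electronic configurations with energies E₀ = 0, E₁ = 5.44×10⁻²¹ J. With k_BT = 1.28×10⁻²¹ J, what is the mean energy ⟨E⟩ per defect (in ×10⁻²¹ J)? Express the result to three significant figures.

Eᵢ/kT = 0, 4.2500.
Z = Σ e^(−Eᵢ/kT) = e^(−0) + e^(−4.2500) = 1.0000 + 0.014264 = 1.0143.
⟨E⟩ = Σ Eᵢ e^(−Eᵢ/kT) / Z = (0·1.0000 + 5.44·0.014264) / 1.0143 = 0.0765 ×10⁻²¹ J.

0.0765 ×10⁻²¹ J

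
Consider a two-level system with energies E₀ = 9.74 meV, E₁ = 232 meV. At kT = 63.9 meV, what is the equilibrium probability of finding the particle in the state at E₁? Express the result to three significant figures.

Eᵢ/kT = 0.15243, 3.6307.
Z = Σ e^(−Eᵢ/kT) = e^(−0.15243) + e^(−3.6307) = 0.85862 + 0.026498 = 0.88512.
P₁ = e^(−E₁/kT) / Z = 0.026498/0.88512 = 0.0299.

0.0299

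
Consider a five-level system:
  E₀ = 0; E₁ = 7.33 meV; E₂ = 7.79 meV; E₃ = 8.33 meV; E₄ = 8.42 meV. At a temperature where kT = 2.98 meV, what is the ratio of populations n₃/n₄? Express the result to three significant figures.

1.03

n₃/n₄ = exp[−(E₃−E₄)/kT] = exp(−(-0.09 meV)/(2.98 meV)) = exp(0.030201) = 1.03.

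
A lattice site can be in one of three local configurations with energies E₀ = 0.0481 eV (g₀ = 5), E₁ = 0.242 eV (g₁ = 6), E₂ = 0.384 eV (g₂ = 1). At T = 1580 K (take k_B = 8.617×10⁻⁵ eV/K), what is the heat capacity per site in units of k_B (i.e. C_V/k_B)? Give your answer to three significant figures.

0.407

k_BT = 8.617×10⁻⁵ × 1580 K = 0.13615 eV.
Eᵢ/kT = 0.35329, 1.7775, 2.8204.
Z = Σ gᵢe^(−Eᵢ/kT) = 5·e^(−0.35329) + 6·e^(−1.7775) + 1·e^(−2.8204) = 3.5119 + 1.0144 + 0.059582 = 4.5859.
⟨E⟩ = 0.095355 eV, ⟨E²⟩ = 0.016642 eV².
C_V/k_B = (⟨E²⟩ − ⟨E⟩²)/(kT)² = (0.016642 − 0.0090926)/0.018537 = 0.407.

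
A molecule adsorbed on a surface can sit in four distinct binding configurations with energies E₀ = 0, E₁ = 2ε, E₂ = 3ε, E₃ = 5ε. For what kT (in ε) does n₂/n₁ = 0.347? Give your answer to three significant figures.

n₂/n₁ = exp[−(E₂−E₁)/kT] = 0.347.
⇒ (E₂−E₁)/kT = ln(1/0.347) = ln(2.8818) = 1.0584.
kT = 1ε / 1.0584 = 0.945 ε.

0.945 ε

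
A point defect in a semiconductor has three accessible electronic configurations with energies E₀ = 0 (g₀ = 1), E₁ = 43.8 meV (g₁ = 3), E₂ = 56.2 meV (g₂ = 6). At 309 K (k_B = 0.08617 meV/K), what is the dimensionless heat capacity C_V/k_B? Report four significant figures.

k_BT = 0.08617 × 309 K = 26.6265 meV.
Eᵢ/kT = 0, 1.64498, 2.11068.
Z = Σ gᵢe^(−Eᵢ/kT) = 1·e^(−0) + 3·e^(−1.64498) + 6·e^(−2.11068) = 1.00000 + 0.579049 + 0.726933 = 2.30598.
⟨E⟩ = 28.7149 meV, ⟨E²⟩ = 1477.40 meV².
C_V/k_B = (⟨E²⟩ − ⟨E⟩²)/(kT)² = (1477.40 − 824.545)/708.971 = 0.9208.

0.9208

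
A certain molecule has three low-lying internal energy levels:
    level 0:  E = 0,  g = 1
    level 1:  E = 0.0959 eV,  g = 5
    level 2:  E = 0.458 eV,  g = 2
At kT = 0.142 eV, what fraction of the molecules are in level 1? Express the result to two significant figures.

Eᵢ/kT = 0, 0.6754, 3.225.
Z = Σ gᵢe^(−Eᵢ/kT) = 1·e^(−0) + 5·e^(−0.6754) + 2·e^(−3.225) = 1.000 + 2.545 + 0.07951 = 3.625.
P₁ = g₁ e^(−E₁/kT) / Z = 2.545/3.625 = 0.70.

0.70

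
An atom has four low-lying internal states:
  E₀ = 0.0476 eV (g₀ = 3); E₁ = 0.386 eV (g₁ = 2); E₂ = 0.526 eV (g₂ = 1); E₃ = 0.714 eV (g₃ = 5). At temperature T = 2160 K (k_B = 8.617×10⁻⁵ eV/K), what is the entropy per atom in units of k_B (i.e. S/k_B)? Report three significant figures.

1.63

k_BT = 8.617×10⁻⁵ × 2160 K = 0.18613 eV.
Eᵢ/kT = 0.25574, 2.0738, 2.8260, 3.8360.
Z = Σ gᵢe^(−Eᵢ/kT) = 3·e^(−0.25574) + 2·e^(−2.0738) + 1·e^(−2.8260) + 5·e^(−3.8360) = 2.3230 + 0.25141 + 0.059249 + 0.10790 = 2.7416.
⟨E⟩ = Σ EᵢPᵢ = 0.11520 eV.
S/k_B = ln Z + ⟨E⟩/kT = ln(2.7416) + 0.11520/0.18613 = 1.0085 + 0.61892 = 1.63.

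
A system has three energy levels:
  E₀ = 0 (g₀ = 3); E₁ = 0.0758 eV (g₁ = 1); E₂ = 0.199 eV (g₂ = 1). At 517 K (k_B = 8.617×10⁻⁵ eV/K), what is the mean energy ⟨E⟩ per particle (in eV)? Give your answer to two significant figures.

0.0050 eV

k_BT = 8.617×10⁻⁵ × 517 K = 0.04455 eV.
Eᵢ/kT = 0, 1.701, 4.467.
Z = Σ gᵢe^(−Eᵢ/kT) = 3·e^(−0) + 1·e^(−1.701) + 1·e^(−4.467) = 3.000 + 0.1825 + 0.01148 = 3.194.
⟨E⟩ = Σ Eᵢ gᵢe^(−Eᵢ/kT) / Z = (0·3.000 + 0.0758·0.1825 + 0.199·0.01148) / 3.194 = 0.0050 eV.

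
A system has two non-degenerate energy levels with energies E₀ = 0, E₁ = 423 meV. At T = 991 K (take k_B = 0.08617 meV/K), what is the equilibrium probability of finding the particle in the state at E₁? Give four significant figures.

0.007009

k_BT = 0.08617 × 991 K = 85.3945 meV.
Eᵢ/kT = 0, 4.95348.
Z = Σ e^(−Eᵢ/kT) = e^(−0) + e^(−4.95348) = 1.00000 + 0.00705880 = 1.00706.
P₁ = e^(−E₁/kT) / Z = 0.00705880/1.00706 = 0.007009.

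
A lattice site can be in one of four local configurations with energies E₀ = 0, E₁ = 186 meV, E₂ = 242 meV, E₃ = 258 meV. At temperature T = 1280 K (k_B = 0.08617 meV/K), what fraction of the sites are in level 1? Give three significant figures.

0.133

k_BT = 0.08617 × 1280 K = 110.30 meV.
Eᵢ/kT = 0, 1.6863, 2.1940, 2.3391.
Z = Σ e^(−Eᵢ/kT) = e^(−0) + e^(−1.6863) + e^(−2.1940) + e^(−2.3391) = 1.0000 + 0.18520 + 0.11147 + 0.096414 = 1.3931.
P₁ = e^(−E₁/kT) / Z = 0.18520/1.3931 = 0.133.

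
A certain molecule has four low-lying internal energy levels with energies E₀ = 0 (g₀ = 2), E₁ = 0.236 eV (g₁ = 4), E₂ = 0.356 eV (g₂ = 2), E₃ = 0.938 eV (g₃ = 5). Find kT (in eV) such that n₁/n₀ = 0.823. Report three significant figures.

n₁/n₀ = (g₁/g₀) exp[−(E₁−E₀)/kT] = 0.823.
⇒ (E₁−E₀)/kT = ln((4/2)/0.823) = ln(2.4301) = 0.88793.
kT = 0.236 eV / 0.88793 = 0.266 eV.

0.266 eV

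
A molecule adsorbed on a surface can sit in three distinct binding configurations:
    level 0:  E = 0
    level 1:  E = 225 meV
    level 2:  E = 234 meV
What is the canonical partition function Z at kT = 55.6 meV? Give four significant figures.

Eᵢ/kT = 0, 4.04676, 4.20863.
Z = Σ e^(−Eᵢ/kT) = e^(−0) + e^(−4.04676) + e^(−4.20863) = 1.00000 + 0.0174789 + 0.0148667 = 1.03235.

Z = 1.032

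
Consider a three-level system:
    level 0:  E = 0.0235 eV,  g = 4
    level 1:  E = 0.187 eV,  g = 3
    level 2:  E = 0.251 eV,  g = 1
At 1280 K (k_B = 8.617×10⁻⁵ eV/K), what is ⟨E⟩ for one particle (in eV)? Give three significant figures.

0.0527 eV

k_BT = 8.617×10⁻⁵ × 1280 K = 0.11030 eV.
Eᵢ/kT = 0.21306, 1.6954, 2.2756.
Z = Σ gᵢe^(−Eᵢ/kT) = 4·e^(−0.21306) + 3·e^(−1.6954) + 1·e^(−2.2756) = 3.2324 + 0.55058 + 0.10274 = 3.8857.
⟨E⟩ = Σ Eᵢ gᵢe^(−Eᵢ/kT) / Z = (0.0235·3.2324 + 0.187·0.55058 + 0.251·0.10274) / 3.8857 = 0.0527 eV.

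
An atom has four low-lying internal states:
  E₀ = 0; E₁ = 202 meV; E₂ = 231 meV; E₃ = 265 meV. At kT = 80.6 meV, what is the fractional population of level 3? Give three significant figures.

0.0318

Eᵢ/kT = 0, 2.5062, 2.8660, 3.2878.
Z = Σ e^(−Eᵢ/kT) = e^(−0) + e^(−2.5062) + e^(−2.8660) + e^(−3.2878) = 1.0000 + 0.081578 + 0.056926 + 0.037336 = 1.1758.
P₃ = e^(−E₃/kT) / Z = 0.037336/1.1758 = 0.0318.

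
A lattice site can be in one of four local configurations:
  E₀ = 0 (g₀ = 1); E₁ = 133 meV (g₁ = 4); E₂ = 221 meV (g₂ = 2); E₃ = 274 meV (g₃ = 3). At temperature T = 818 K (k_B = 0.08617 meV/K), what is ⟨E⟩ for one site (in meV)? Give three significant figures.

k_BT = 0.08617 × 818 K = 70.487 meV.
Eᵢ/kT = 0, 1.8869, 3.1353, 3.8872.
Z = Σ gᵢe^(−Eᵢ/kT) = 1·e^(−0) + 4·e^(−1.8869) + 2·e^(−3.1353) + 3·e^(−3.8872) = 1.0000 + 0.60616 + 0.086973 + 0.061508 = 1.7546.
⟨E⟩ = Σ Eᵢ gᵢe^(−Eᵢ/kT) / Z = (0·1.0000 + 133·0.60616 + 221·0.086973 + 274·0.061508) / 1.7546 = 66.5 meV.

66.5 meV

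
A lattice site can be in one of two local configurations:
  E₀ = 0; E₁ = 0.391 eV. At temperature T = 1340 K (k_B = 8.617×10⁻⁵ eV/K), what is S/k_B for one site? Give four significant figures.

k_BT = 8.617×10⁻⁵ × 1340 K = 0.115468 eV.
Eᵢ/kT = 0, 3.38622.
Z = Σ e^(−Eᵢ/kT) = e^(−0) + e^(−3.38622) = 1.00000 + 0.0338363 = 1.03384.
⟨E⟩ = Σ EᵢPᵢ = 0.0127969 eV.
S/k_B = ln Z + ⟨E⟩/kT = ln(1.03384) + 0.0127969/0.115468 = 0.0332800 + 0.110826 = 0.1441.

0.1441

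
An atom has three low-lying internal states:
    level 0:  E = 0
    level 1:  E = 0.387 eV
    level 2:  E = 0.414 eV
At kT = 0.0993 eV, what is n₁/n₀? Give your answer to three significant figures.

n₁/n₀ = exp[−(E₁−E₀)/kT] = exp(−(0.387 eV)/(0.0993 eV)) = exp(-3.8973) = 0.0203.

0.0203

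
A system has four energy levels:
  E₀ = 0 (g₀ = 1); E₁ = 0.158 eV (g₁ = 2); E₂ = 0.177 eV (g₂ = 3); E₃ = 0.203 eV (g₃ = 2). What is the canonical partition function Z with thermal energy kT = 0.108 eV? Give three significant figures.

Z = 2.35

Eᵢ/kT = 0, 1.4630, 1.6389, 1.8796.
Z = Σ gᵢe^(−Eᵢ/kT) = 1·e^(−0) + 2·e^(−1.4630) + 3·e^(−1.6389) + 2·e^(−1.8796) = 1.0000 + 0.46308 + 0.58258 + 0.30530 = 2.3510.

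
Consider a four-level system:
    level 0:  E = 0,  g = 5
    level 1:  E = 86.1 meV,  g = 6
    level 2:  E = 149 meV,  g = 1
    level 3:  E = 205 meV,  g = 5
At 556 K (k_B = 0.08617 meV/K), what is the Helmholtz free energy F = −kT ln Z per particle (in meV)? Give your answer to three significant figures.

k_BT = 0.08617 × 556 K = 47.911 meV.
Eᵢ/kT = 0, 1.7971, 3.1099, 4.2788.
Z = Σ gᵢe^(−Eᵢ/kT) = 5·e^(−0) + 6·e^(−1.7971) + 1·e^(−3.1099) + 5·e^(−4.2788) = 5.0000 + 0.99467 + 0.044605 + 0.069296 = 6.1086.
F = −kT ln Z = −47.911 × ln(6.1086) = −47.911 × 1.8097 = -86.7 meV.

-86.7 meV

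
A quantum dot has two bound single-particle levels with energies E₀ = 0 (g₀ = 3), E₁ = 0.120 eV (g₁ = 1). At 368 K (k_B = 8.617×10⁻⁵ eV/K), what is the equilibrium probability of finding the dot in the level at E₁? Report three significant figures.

0.00752

k_BT = 8.617×10⁻⁵ × 368 K = 0.031711 eV.
Eᵢ/kT = 0, 3.7842.
Z = Σ gᵢe^(−Eᵢ/kT) = 3·e^(−0) + 1·e^(−3.7842) = 3.0000 + 0.022727 = 3.0227.
P₁ = g₁ e^(−E₁/kT) / Z = 0.022727/3.0227 = 0.00752.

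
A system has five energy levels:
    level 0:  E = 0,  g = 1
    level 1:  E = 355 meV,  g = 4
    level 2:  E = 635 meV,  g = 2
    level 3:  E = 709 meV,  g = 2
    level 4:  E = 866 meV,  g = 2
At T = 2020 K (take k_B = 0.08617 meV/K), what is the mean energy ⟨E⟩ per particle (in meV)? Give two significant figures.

160 meV

k_BT = 0.08617 × 2020 K = 174.1 meV.
Eᵢ/kT = 0, 2.039, 3.647, 4.072, 4.974.
Z = Σ gᵢe^(−Eᵢ/kT) = 1·e^(−0) + 4·e^(−2.039) + 2·e^(−3.647) + 2·e^(−4.072) + 2·e^(−4.974) = 1.000 + 0.5206 + 0.05214 + 0.03409 + 0.01383 = 1.621.
⟨E⟩ = Σ Eᵢ gᵢe^(−Eᵢ/kT) / Z = (0·1.000 + 355·0.5206 + 635·0.05214 + 709·0.03409 + 866·0.01383) / 1.621 = 160 meV.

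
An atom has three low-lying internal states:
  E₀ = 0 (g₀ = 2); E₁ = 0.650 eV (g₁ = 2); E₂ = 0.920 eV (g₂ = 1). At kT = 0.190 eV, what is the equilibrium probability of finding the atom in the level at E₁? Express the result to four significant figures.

Eᵢ/kT = 0, 3.42105, 4.84211.
Z = Σ gᵢe^(−Eᵢ/kT) = 2·e^(−0) + 2·e^(−3.42105) + 1·e^(−4.84211) = 2.00000 + 0.0653562 + 0.00789039 = 2.07325.
P₁ = g₁ e^(−E₁/kT) / Z = 0.0653562/2.07325 = 0.03152.

0.03152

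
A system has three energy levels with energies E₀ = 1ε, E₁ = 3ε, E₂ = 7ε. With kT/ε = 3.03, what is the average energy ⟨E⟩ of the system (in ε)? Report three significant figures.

2.13 ε

Eᵢ/kT = 0.33003, 0.99010, 2.3102.
Z = Σ e^(−Eᵢ/kT) = e^(−0.33003) + e^(−0.99010) + e^(−2.3102) = 0.71890 + 0.37154 + 0.099241 = 1.1897.
⟨E⟩ = Σ Eᵢ e^(−Eᵢ/kT) / Z = (1·0.71890 + 3·0.37154 + 7·0.099241) / 1.1897 = 2.13 ε.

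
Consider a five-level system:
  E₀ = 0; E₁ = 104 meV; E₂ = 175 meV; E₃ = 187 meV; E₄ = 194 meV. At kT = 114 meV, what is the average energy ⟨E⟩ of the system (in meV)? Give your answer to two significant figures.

76 meV

Eᵢ/kT = 0, 0.9123, 1.535, 1.640, 1.702.
Z = Σ e^(−Eᵢ/kT) = e^(−0) + e^(−0.9123) + e^(−1.535) + e^(−1.640) + e^(−1.702) = 1.000 + 0.4016 + 0.2155 + 0.1940 + 0.1823 = 1.993.
⟨E⟩ = Σ Eᵢ e^(−Eᵢ/kT) / Z = (0·1.000 + 104·0.4016 + 175·0.2155 + 187·0.1940 + 194·0.1823) / 1.993 = 76 meV.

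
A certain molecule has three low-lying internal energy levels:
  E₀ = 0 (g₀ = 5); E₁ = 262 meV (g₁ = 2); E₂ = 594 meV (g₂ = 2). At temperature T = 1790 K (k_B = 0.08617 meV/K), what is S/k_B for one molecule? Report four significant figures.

1.833

k_BT = 0.08617 × 1790 K = 154.244 meV.
Eᵢ/kT = 0, 1.69861, 3.85104.
Z = Σ gᵢe^(−Eᵢ/kT) = 5·e^(−0) + 2·e^(−1.69861) + 2·e^(−3.85104) = 5.00000 + 0.365875 + 0.0425152 = 5.40839.
⟨E⟩ = Σ EᵢPᵢ = 22.3936 meV.
S/k_B = ln Z + ⟨E⟩/kT = ln(5.40839) + 22.3936/154.244 = 1.68795 + 0.145183 = 1.833.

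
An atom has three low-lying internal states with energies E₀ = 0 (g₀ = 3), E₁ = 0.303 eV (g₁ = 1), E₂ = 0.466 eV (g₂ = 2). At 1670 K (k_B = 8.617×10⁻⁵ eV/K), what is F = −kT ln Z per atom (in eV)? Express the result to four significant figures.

-0.1674 eV

k_BT = 8.617×10⁻⁵ × 1670 K = 0.143904 eV.
Eᵢ/kT = 0, 2.10557, 3.23827.
Z = Σ gᵢe^(−Eᵢ/kT) = 3·e^(−0) + 1·e^(−2.10557) + 2·e^(−3.23827) = 3.00000 + 0.121776 + 0.0784634 = 3.20024.
F = −kT ln Z = −0.143904 × ln(3.20024) = −0.143904 × 1.16323 = -0.1674 eV.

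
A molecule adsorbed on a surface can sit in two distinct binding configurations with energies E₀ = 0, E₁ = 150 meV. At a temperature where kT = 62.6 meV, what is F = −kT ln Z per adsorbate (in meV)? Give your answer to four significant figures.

Eᵢ/kT = 0, 2.39617.
Z = Σ e^(−Eᵢ/kT) = e^(−0) + e^(−2.39617) = 1.00000 + 0.0910661 = 1.09107.
F = −kT ln Z = −62.6 × ln(1.09107) = −62.6 × 0.0871589 = -5.456 meV.

-5.456 meV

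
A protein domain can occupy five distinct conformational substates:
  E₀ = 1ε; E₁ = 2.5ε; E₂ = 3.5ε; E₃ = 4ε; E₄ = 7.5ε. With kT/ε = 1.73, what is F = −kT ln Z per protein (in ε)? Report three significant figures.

Eᵢ/kT = 0.57803, 1.4451, 2.0231, 2.3121, 4.3353.
Z = Σ e^(−Eᵢ/kT) = e^(−0.57803) + e^(−1.4451) + e^(−2.0231) + e^(−2.3121) + e^(−4.3353) = 0.56100 + 0.23572 + 0.13224 + 0.099053 + 0.013098 = 1.0411.
F = −kT ln Z = −1.73 × ln(1.0411) = −1.73 × 0.040278 = -0.0697 ε.

-0.0697 ε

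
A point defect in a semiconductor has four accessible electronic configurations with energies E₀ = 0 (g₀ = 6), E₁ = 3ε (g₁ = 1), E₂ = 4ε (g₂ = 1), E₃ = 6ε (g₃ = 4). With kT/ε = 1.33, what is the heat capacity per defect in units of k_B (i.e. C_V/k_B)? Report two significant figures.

Eᵢ/kT = 0, 2.256, 3.008, 4.511.
Z = Σ gᵢe^(−Eᵢ/kT) = 6·e^(−0) + 1·e^(−2.256) + 1·e^(−3.008) + 4·e^(−4.511) = 6.000 + 0.1048 + 0.04939 + 0.04395 = 6.198.
⟨E⟩ = 0.1251 ε, ⟨E²⟩ = 0.5350 ε².
C_V/k_B = (⟨E²⟩ − ⟨E⟩²)/(kT)² = (0.5350 − 0.01565)/1.769 = 0.29.

0.29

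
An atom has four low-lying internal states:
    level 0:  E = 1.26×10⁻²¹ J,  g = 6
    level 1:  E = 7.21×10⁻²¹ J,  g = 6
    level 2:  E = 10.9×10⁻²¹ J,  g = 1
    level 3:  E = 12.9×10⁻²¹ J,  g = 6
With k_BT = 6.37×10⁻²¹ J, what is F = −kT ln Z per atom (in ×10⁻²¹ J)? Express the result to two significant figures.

Eᵢ/kT = 0.1978, 1.132, 1.711, 2.025.
Z = Σ gᵢe^(−Eᵢ/kT) = 6·e^(−0.1978) + 6·e^(−1.132) + 1·e^(−1.711) + 6·e^(−2.025) = 4.923 + 1.934 + 0.1807 + 0.7920 = 7.830.
F = −kT ln Z = −6.37 × ln(7.830) = −6.37 × 2.058 = -13 ×10⁻²¹ J.

-13 ×10⁻²¹ J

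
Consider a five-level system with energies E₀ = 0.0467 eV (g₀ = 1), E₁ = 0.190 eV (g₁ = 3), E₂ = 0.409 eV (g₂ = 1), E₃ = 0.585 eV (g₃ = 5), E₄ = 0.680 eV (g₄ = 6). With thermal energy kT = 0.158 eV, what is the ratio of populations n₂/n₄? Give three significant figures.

0.926

n₂/n₄ = (g₂/g₄) exp[−(E₂−E₄)/kT] = (1/6) × exp(−(-0.271 eV)/(0.158 eV)) = (1/6) × exp(1.7152) = 0.926.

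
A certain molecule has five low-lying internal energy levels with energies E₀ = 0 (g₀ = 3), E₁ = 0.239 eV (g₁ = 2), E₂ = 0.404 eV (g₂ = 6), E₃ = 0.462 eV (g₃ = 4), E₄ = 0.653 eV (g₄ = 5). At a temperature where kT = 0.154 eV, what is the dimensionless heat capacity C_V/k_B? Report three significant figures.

Eᵢ/kT = 0, 1.5519, 2.6234, 3.0000, 4.2403.
Z = Σ gᵢe^(−Eᵢ/kT) = 3·e^(−0) + 2·e^(−1.5519) + 6·e^(−2.6234) + 4·e^(−3.0000) + 5·e^(−4.2403) = 3.0000 + 0.42369 + 0.43533 + 0.19915 + 0.072016 = 4.1302.
⟨E⟩ = 0.10076 eV, ⟨E²⟩ = 0.040790 eV².
C_V/k_B = (⟨E²⟩ − ⟨E⟩²)/(kT)² = (0.040790 − 0.010153)/0.023716 = 1.29.

1.29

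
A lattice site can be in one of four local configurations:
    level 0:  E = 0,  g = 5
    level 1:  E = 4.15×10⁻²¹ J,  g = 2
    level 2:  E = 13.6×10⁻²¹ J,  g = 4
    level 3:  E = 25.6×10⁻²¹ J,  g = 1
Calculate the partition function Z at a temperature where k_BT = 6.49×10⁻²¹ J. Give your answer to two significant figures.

Z = 6.6

Eᵢ/kT = 0, 0.6394, 2.096, 3.945.
Z = Σ gᵢe^(−Eᵢ/kT) = 5·e^(−0) + 2·e^(−0.6394) + 4·e^(−2.096) + 1·e^(−3.945) = 5.000 + 1.055 + 0.4918 + 0.01935 = 6.566.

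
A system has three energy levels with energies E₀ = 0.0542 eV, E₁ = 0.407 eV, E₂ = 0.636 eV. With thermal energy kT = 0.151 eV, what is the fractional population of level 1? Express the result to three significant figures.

Eᵢ/kT = 0.35894, 2.6954, 4.2119.
Z = Σ e^(−Eᵢ/kT) = e^(−0.35894) + e^(−2.6954) + e^(−4.2119) = 0.69842 + 0.067515 + 0.014818 = 0.78075.
P₁ = e^(−E₁/kT) / Z = 0.067515/0.78075 = 0.0865.

0.0865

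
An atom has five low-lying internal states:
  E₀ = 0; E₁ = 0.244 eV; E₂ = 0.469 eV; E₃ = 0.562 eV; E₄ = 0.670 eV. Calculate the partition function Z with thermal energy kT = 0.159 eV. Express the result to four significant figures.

Z = 1.312

Eᵢ/kT = 0, 1.53459, 2.94969, 3.53459, 4.21384.
Z = Σ e^(−Eᵢ/kT) = e^(−0) + e^(−1.53459) + e^(−2.94969) + e^(−3.53459) + e^(−4.21384) = 1.00000 + 0.215544 + 0.0523559 + 0.0291707 + 0.0147895 = 1.31186.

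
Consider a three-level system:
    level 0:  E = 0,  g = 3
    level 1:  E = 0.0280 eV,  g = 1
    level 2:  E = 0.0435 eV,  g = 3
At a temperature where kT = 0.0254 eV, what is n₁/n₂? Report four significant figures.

0.6136

n₁/n₂ = (g₁/g₂) exp[−(E₁−E₂)/kT] = (1/3) × exp(−(-0.0155 eV)/(0.0254 eV)) = (1/3) × exp(0.610236) = 0.6136.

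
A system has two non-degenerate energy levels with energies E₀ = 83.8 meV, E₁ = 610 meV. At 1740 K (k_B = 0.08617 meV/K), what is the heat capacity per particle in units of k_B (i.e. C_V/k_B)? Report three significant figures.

k_BT = 0.08617 × 1740 K = 149.94 meV.
Eᵢ/kT = 0.55889, 4.0683.
Z = Σ e^(−Eᵢ/kT) = e^(−0.55889) + e^(−4.0683) = 0.57184 + 0.017106 = 0.58895.
⟨E⟩ = 99.083 meV, ⟨E²⟩ = 17626 meV².
C_V/k_B = (⟨E²⟩ − ⟨E⟩²)/(kT)² = (17626 − 9817.4)/22482 = 0.347.

0.347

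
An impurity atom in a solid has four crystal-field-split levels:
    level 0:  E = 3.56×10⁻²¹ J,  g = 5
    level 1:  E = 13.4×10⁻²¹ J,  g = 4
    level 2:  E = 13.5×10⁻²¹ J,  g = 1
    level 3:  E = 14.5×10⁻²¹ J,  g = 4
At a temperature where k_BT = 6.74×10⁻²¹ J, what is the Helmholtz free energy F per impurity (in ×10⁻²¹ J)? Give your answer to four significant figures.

-9.504 ×10⁻²¹ J

Eᵢ/kT = 0.528190, 1.98813, 2.00297, 2.15134.
Z = Σ gᵢe^(−Eᵢ/kT) = 5·e^(−0.528190) + 4·e^(−1.98813) + 1·e^(−2.00297) + 4·e^(−2.15134) = 2.94836 + 0.547805 + 0.134934 + 0.465313 = 4.09641.
F = −kT ln Z = −6.74 × ln(4.09641) = −6.74 × 1.41011 = -9.504 ×10⁻²¹ J.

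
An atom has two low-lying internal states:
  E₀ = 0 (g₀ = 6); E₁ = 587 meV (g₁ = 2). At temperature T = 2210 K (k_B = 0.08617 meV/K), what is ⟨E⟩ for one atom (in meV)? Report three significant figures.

k_BT = 0.08617 × 2210 K = 190.44 meV.
Eᵢ/kT = 0, 3.0823.
Z = Σ gᵢe^(−Eᵢ/kT) = 6·e^(−0) + 2·e^(−3.0823) = 6.0000 + 0.091707 = 6.0917.
⟨E⟩ = Σ Eᵢ gᵢe^(−Eᵢ/kT) / Z = (0·6.0000 + 587·0.091707) / 6.0917 = 8.84 meV.

8.84 meV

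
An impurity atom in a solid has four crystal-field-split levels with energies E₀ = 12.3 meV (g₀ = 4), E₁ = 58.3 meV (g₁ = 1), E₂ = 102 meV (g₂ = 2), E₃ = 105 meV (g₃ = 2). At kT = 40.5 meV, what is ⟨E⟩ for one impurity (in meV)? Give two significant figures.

Eᵢ/kT = 0.3037, 1.440, 2.519, 2.593.
Z = Σ gᵢe^(−Eᵢ/kT) = 4·e^(−0.3037) + 1·e^(−1.440) + 2·e^(−2.519) + 2·e^(−2.593) = 2.952 + 0.2369 + 0.1611 + 0.1496 = 3.500.
⟨E⟩ = Σ Eᵢ gᵢe^(−Eᵢ/kT) / Z = (12.3·2.952 + 58.3·0.2369 + 102·0.1611 + 105·0.1496) / 3.500 = 24 meV.

24 meV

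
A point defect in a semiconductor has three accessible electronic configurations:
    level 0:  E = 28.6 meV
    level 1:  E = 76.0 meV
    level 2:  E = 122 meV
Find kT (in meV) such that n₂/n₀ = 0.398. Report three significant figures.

n₂/n₀ = exp[−(E₂−E₀)/kT] = 0.398.
⇒ (E₂−E₀)/kT = ln(1/0.398) = ln(2.5126) = 0.92132.
kT = 93.4 meV / 0.92132 = 101 meV.

101 meV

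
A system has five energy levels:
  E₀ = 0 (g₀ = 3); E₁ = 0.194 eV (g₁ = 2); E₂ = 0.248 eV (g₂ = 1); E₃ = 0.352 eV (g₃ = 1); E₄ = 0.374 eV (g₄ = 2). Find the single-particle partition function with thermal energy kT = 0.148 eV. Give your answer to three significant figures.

Z = 3.98

Eᵢ/kT = 0, 1.3108, 1.6757, 2.3784, 2.5270.
Z = Σ gᵢe^(−Eᵢ/kT) = 3·e^(−0) + 2·e^(−1.3108) + 1·e^(−1.6757) + 1·e^(−2.3784) + 2·e^(−2.5270) = 3.0000 + 0.53921 + 0.18718 + 0.092699 + 0.15980 = 3.9789.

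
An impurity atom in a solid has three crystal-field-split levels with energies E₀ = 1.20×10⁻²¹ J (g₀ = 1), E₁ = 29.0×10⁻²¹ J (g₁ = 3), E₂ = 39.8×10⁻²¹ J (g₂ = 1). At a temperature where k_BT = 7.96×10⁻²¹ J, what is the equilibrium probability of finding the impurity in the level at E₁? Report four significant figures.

Eᵢ/kT = 0.150754, 3.64322, 5.00000.
Z = Σ gᵢe^(−Eᵢ/kT) = 1·e^(−0.150754) + 3·e^(−3.64322) + 1·e^(−5.00000) = 0.860059 + 0.0785038 + 0.00673795 = 0.945301.
P₁ = g₁ e^(−E₁/kT) / Z = 0.0785038/0.945301 = 0.08305.

0.08305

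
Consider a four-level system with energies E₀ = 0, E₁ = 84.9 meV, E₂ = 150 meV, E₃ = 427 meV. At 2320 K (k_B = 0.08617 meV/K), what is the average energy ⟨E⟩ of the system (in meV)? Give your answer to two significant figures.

k_BT = 0.08617 × 2320 K = 199.9 meV.
Eᵢ/kT = 0, 0.4247, 0.7504, 2.136.
Z = Σ e^(−Eᵢ/kT) = e^(−0) + e^(−0.4247) + e^(−0.7504) + e^(−2.136) = 1.000 + 0.6540 + 0.4722 + 0.1181 = 2.244.
⟨E⟩ = Σ Eᵢ e^(−Eᵢ/kT) / Z = (0·1.000 + 84.9·0.6540 + 150·0.4722 + 427·0.1181) / 2.244 = 79 meV.

79 meV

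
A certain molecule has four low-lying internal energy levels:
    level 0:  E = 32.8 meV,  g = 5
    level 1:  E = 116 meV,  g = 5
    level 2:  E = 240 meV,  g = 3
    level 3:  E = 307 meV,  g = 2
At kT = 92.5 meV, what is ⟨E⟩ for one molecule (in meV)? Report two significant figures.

68 meV

Eᵢ/kT = 0.3546, 1.254, 2.595, 3.319.
Z = Σ gᵢe^(−Eᵢ/kT) = 5·e^(−0.3546) + 5·e^(−1.254) + 3·e^(−2.595) + 2·e^(−3.319) = 3.507 + 1.427 + 0.2239 + 0.07238 = 5.230.
⟨E⟩ = Σ Eᵢ gᵢe^(−Eᵢ/kT) / Z = (32.8·3.507 + 116·1.427 + 240·0.2239 + 307·0.07238) / 5.230 = 68 meV.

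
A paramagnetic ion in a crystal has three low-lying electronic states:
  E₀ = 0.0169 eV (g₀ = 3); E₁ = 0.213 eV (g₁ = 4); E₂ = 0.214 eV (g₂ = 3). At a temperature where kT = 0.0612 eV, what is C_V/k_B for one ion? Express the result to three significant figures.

Eᵢ/kT = 0.27614, 3.4804, 3.4967.
Z = Σ gᵢe^(−Eᵢ/kT) = 3·e^(−0.27614) + 4·e^(−3.4804) + 3·e^(−3.4967) = 2.2761 + 0.12318 + 0.090892 = 2.4902.
⟨E⟩ = 0.033794 eV, ⟨E²⟩ = 0.0041768 eV².
C_V/k_B = (⟨E²⟩ − ⟨E⟩²)/(kT)² = (0.0041768 − 0.0011420)/0.0037454 = 0.810.

0.810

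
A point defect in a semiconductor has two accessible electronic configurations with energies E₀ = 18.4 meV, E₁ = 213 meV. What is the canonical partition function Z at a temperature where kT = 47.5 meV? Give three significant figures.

Z = 0.690

Eᵢ/kT = 0.38737, 4.4842.
Z = Σ e^(−Eᵢ/kT) = e^(−0.38737) + e^(−4.4842) = 0.67884 + 0.011286 = 0.69013.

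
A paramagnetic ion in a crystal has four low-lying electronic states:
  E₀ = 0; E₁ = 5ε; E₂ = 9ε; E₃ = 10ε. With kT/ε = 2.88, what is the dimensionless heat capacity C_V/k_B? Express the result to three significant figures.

Eᵢ/kT = 0, 1.7361, 3.1250, 3.4722.
Z = Σ e^(−Eᵢ/kT) = e^(−0) + e^(−1.7361) + e^(−3.1250) + e^(−3.4722) = 1.0000 + 0.17621 + 0.043937 + 0.031049 = 1.2512.
⟨E⟩ = 1.2684 ε, ⟨E²⟩ = 8.8467 ε².
C_V/k_B = (⟨E²⟩ − ⟨E⟩²)/(kT)² = (8.8467 − 1.6088)/8.2944 = 0.873.

0.873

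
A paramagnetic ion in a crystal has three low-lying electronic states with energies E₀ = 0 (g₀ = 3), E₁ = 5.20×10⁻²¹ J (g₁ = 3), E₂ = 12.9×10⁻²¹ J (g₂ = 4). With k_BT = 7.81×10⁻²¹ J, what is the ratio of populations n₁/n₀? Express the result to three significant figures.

0.514

n₁/n₀ = (g₁/g₀) exp[−(E₁−E₀)/kT] = (3/3) × exp(−(5.20 ×10⁻²¹ J)/(7.81 ×10⁻²¹ J)) = (3/3) × exp(-0.66581) = 0.514.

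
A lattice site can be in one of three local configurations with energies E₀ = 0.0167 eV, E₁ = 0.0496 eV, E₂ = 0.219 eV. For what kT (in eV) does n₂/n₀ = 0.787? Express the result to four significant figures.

0.8446 eV

n₂/n₀ = exp[−(E₂−E₀)/kT] = 0.787.
⇒ (E₂−E₀)/kT = ln(1/0.787) = ln(1.27065) = 0.239529.
kT = 0.2023 eV / 0.239529 = 0.8446 eV.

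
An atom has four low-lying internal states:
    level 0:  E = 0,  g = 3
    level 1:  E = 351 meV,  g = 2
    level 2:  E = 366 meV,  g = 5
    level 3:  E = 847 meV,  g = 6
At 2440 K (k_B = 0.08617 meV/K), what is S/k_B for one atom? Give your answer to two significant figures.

2.1

k_BT = 0.08617 × 2440 K = 210.3 meV.
Eᵢ/kT = 0, 1.669, 1.740, 4.028.
Z = Σ gᵢe^(−Eᵢ/kT) = 3·e^(−0) + 2·e^(−1.669) + 5·e^(−1.740) + 6·e^(−4.028) = 3.000 + 0.3769 + 0.8776 + 0.1069 = 4.361.
⟨E⟩ = Σ EᵢPᵢ = 124.8 meV.
S/k_B = ln Z + ⟨E⟩/kT = ln(4.361) + 124.8/210.3 = 1.473 + 0.5934 = 2.1.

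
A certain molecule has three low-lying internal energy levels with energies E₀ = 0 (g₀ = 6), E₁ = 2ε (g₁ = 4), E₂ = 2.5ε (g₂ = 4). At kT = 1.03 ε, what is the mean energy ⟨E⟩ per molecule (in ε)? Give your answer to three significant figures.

0.293 ε

Eᵢ/kT = 0, 1.9417, 2.4272.
Z = Σ gᵢe^(−Eᵢ/kT) = 6·e^(−0) + 4·e^(−1.9417) + 4·e^(−2.4272) = 6.0000 + 0.57384 + 0.35313 = 6.9270.
⟨E⟩ = Σ Eᵢ gᵢe^(−Eᵢ/kT) / Z = (0·6.0000 + 2·0.57384 + 2.5·0.35313) / 6.9270 = 0.293 ε.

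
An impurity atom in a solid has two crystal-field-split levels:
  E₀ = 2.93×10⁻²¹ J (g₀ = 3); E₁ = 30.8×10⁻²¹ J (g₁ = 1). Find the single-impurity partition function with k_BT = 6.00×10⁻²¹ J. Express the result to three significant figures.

Eᵢ/kT = 0.48833, 5.1333.
Z = Σ gᵢe^(−Eᵢ/kT) = 3·e^(−0.48833) + 1·e^(−5.1333) = 1.8410 + 0.0058971 = 1.8469.

Z = 1.85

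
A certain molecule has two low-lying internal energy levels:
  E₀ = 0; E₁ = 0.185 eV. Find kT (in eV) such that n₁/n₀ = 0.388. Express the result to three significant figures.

n₁/n₀ = exp[−(E₁−E₀)/kT] = 0.388.
⇒ (E₁−E₀)/kT = ln(1/0.388) = ln(2.5773) = 0.94674.
kT = 0.185 eV / 0.94674 = 0.195 eV.

0.195 eV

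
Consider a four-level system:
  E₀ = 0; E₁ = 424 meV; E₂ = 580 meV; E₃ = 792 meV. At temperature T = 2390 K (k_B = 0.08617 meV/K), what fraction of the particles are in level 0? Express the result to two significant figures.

0.83

k_BT = 0.08617 × 2390 K = 205.9 meV.
Eᵢ/kT = 0, 2.059, 2.817, 3.847.
Z = Σ e^(−Eᵢ/kT) = e^(−0) + e^(−2.059) + e^(−2.817) + e^(−3.847) = 1.000 + 0.1276 + 0.05979 + 0.02134 = 1.209.
P₀ = e^(−E₀/kT) / Z = 1.000/1.209 = 0.83.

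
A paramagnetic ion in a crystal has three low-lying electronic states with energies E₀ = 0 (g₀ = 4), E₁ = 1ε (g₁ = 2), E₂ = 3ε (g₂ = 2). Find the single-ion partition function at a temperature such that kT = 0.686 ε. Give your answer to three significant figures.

Z = 4.49

Eᵢ/kT = 0, 1.4577, 4.3732.
Z = Σ gᵢe^(−Eᵢ/kT) = 4·e^(−0) + 2·e^(−1.4577) + 2·e^(−4.3732) = 4.0000 + 0.46554 + 0.025222 = 4.4908.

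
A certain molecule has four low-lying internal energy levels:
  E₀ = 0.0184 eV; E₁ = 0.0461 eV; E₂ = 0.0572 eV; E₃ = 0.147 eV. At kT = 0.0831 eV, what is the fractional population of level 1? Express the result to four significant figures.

Eᵢ/kT = 0.221420, 0.554753, 0.688327, 1.76895.
Z = Σ e^(−Eᵢ/kT) = e^(−0.221420) + e^(−0.554753) + e^(−0.688327) + e^(−1.76895) = 0.801380 + 0.574214 + 0.502416 + 0.170512 = 2.04852.
P₁ = e^(−E₁/kT) / Z = 0.574214/2.04852 = 0.2803.

0.2803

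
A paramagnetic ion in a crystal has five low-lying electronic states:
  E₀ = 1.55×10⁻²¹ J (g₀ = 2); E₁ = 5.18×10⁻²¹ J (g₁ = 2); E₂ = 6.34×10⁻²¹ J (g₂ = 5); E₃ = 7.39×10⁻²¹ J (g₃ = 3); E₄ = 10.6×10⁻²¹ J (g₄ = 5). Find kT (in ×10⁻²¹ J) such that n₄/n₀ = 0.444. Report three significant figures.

n₄/n₀ = (g₄/g₀) exp[−(E₄−E₀)/kT] = 0.444.
⇒ (E₄−E₀)/kT = ln((5/2)/0.444) = ln(5.6306) = 1.7282.
kT = 9.05 ×10⁻²¹ J / 1.7282 = 5.24 ×10⁻²¹ J.

5.24 ×10⁻²¹ J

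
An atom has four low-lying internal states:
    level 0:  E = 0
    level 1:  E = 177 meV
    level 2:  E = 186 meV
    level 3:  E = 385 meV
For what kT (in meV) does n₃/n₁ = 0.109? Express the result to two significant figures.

n₃/n₁ = exp[−(E₃−E₁)/kT] = 0.109.
⇒ (E₃−E₁)/kT = ln(1/0.109) = ln(9.174) = 2.216.
kT = 208 meV / 2.216 = 94 meV.

94 meV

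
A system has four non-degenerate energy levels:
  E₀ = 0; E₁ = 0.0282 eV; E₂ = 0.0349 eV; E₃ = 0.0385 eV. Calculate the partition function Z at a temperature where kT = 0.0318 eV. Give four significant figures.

Z = 2.044

Eᵢ/kT = 0, 0.886792, 1.09748, 1.21069.
Z = Σ e^(−Eᵢ/kT) = e^(−0) + e^(−0.886792) + e^(−1.09748) + e^(−1.21069) = 1.00000 + 0.411975 + 0.333711 + 0.297992 = 2.04368.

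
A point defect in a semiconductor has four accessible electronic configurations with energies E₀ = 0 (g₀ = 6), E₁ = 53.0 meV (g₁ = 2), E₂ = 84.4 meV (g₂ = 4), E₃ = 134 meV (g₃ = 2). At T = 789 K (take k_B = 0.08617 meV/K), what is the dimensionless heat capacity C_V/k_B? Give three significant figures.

k_BT = 0.08617 × 789 K = 67.988 meV.
Eᵢ/kT = 0, 0.77955, 1.2414, 1.9709.
Z = Σ gᵢe^(−Eᵢ/kT) = 6·e^(−0) + 2·e^(−0.77955) + 4·e^(−1.2414) + 2·e^(−1.9709) = 6.0000 + 0.91722 + 1.1559 + 0.27866 = 8.3518.
⟨E⟩ = 21.973 meV, ⟨E²⟩ = 1893.5 meV².
C_V/k_B = (⟨E²⟩ − ⟨E⟩²)/(kT)² = (1893.5 − 482.81)/4622.4 = 0.305.

0.305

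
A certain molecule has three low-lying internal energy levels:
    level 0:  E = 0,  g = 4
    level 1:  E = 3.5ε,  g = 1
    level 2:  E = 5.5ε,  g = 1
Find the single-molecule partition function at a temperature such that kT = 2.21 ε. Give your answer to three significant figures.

Z = 4.29

Eᵢ/kT = 0, 1.5837, 2.4887.
Z = Σ gᵢe^(−Eᵢ/kT) = 4·e^(−0) + 1·e^(−1.5837) + 1·e^(−2.4887) = 4.0000 + 0.20521 + 0.083018 = 4.2882.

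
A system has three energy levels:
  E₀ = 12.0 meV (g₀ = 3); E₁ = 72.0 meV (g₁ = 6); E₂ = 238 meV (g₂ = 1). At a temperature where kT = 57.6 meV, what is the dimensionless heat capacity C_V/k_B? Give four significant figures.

Eᵢ/kT = 0.208333, 1.25000, 4.13194.
Z = Σ gᵢe^(−Eᵢ/kT) = 3·e^(−0.208333) + 6·e^(−1.25000) + 1·e^(−4.13194) = 2.43581 + 1.71903 + 0.0160517 = 4.17089.
⟨E⟩ = 37.5987 meV, ⟨E²⟩ = 2438.67 meV².
C_V/k_B = (⟨E²⟩ − ⟨E⟩²)/(kT)² = (2438.67 − 1413.66)/3317.76 = 0.3089.

0.3089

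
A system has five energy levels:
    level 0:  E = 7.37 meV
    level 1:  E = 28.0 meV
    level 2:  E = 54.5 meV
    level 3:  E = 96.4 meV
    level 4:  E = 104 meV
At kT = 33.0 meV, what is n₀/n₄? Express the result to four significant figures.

18.69

n₀/n₄ = exp[−(E₀−E₄)/kT] = exp(−(-96.63 meV)/(33.0 meV)) = exp(2.92818) = 18.69.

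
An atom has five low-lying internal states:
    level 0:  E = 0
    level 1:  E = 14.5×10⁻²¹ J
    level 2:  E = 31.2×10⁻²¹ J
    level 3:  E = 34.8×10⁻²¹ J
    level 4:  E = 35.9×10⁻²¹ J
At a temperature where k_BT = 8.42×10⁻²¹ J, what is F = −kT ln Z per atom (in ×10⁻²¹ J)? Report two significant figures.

Eᵢ/kT = 0, 1.722, 3.705, 4.133, 4.264.
Z = Σ e^(−Eᵢ/kT) = e^(−0) + e^(−1.722) + e^(−3.705) + e^(−4.133) + e^(−4.264) = 1.000 + 0.1787 + 0.02460 + 0.01603 + 0.01407 = 1.233.
F = −kT ln Z = −8.42 × ln(1.233) = −8.42 × 0.2095 = -1.8 ×10⁻²¹ J.

-1.8 ×10⁻²¹ J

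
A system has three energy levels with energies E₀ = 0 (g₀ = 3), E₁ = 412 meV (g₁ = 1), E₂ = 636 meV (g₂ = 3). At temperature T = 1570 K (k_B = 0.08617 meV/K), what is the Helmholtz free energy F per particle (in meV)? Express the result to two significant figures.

k_BT = 0.08617 × 1570 K = 135.3 meV.
Eᵢ/kT = 0, 3.045, 4.701.
Z = Σ gᵢe^(−Eᵢ/kT) = 3·e^(−0) + 1·e^(−3.045) + 3·e^(−4.701) = 3.000 + 0.04760 + 0.02726 = 3.075.
F = −kT ln Z = −135.3 × ln(3.075) = −135.3 × 1.123 = -150 meV.

-150 meV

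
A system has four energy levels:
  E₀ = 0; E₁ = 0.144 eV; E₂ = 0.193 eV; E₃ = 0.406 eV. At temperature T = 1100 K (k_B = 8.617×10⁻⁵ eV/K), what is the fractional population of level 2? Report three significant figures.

k_BT = 8.617×10⁻⁵ × 1100 K = 0.094787 eV.
Eᵢ/kT = 0, 1.5192, 2.0361, 4.2833.
Z = Σ e^(−Eᵢ/kT) = e^(−0) + e^(−1.5192) + e^(−2.0361) + e^(−4.2833) = 1.0000 + 0.21889 + 0.13054 + 0.013797 = 1.3632.
P₂ = e^(−E₂/kT) / Z = 0.13054/1.3632 = 0.0958.

0.0958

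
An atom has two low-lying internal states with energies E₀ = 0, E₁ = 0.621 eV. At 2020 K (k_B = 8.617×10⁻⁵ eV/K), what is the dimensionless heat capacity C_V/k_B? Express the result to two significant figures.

0.34

k_BT = 8.617×10⁻⁵ × 2020 K = 0.1741 eV.
Eᵢ/kT = 0, 3.567.
Z = Σ e^(−Eᵢ/kT) = e^(−0) + e^(−3.567) = 1.000 + 0.02824 = 1.028.
⟨E⟩ = 0.01706 eV, ⟨E²⟩ = 0.01059 eV².
C_V/k_B = (⟨E²⟩ − ⟨E⟩²)/(kT)² = (0.01059 − 0.0002910)/0.03031 = 0.34.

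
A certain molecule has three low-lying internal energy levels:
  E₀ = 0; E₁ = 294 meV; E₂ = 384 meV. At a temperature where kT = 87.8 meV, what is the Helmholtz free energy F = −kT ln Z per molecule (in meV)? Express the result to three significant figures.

-4.09 meV

Eᵢ/kT = 0, 3.3485, 4.3736.
Z = Σ e^(−Eᵢ/kT) = e^(−0) + e^(−3.3485) + e^(−4.3736) = 1.0000 + 0.035137 + 0.012606 = 1.0477.
F = −kT ln Z = −87.8 × ln(1.0477) = −87.8 × 0.046597 = -4.09 meV.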